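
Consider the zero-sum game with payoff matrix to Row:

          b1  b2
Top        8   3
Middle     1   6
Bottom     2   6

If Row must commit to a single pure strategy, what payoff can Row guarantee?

3

Row minima: Top → 3, Middle → 1, Bottom → 2.
The best of these is 3.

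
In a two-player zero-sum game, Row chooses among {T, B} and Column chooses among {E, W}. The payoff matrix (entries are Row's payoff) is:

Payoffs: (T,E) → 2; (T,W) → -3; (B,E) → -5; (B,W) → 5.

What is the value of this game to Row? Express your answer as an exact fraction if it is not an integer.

Row minima: T → -3, B → -5; maximin = -3.
Column maxima: E → 2, W → 5; minimax = 2.
-3 ≠ 2, so there is no saddle point; optimal play is mixed.
Let Row play T with probability p. Expected payoff against E: 2p + (-5)(1−p) = 7p − 5; against W: (-3)p + 5(1−p) = −8p + 5.
Setting these equal: 7p − 5 = −8p + 5 ⇒ 15p = 10 ⇒ p = 2/3, and the value is (7)·(2/3) − 5 = -1/3.
For Column: with q = P(E), equating T's and B's payoffs gives 5q − 3 = −10q + 5 ⇒ q = 8/15.

-1/3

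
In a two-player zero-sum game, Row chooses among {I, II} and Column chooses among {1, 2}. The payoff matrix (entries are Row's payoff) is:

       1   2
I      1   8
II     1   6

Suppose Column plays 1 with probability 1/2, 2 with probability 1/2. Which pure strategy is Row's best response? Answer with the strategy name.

Expected payoff of I: (1/2)·1 + (1/2)·8 = 9/2.
Expected payoff of II: (1/2)·1 + (1/2)·6 = 7/2.
The largest is 9/2, so Row's best response is I.

I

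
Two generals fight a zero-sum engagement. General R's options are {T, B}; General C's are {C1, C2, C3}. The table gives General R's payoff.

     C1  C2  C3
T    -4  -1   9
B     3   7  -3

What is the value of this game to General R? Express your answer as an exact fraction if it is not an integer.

15/19

Row minima: T → -4, B → -3; maximin = -3.
Column maxima: C1 → 3, C2 → 7, C3 → 9; minimax = 3.
-3 ≠ 3, so there is no saddle point; optimal play is mixed.
C2 is strictly dominated by C1 (it gives General R strictly more in every row), so General C never plays it.
On the remaining 2×2 (T, B vs C1, C3):
Let General R play T with probability p. Expected payoff against C1: (-4)p + 3(1−p) = −7p + 3; against C3: 9p + (-3)(1−p) = 12p − 3.
Setting these equal: −7p + 3 = 12p − 3 ⇒ −19p = -6 ⇒ p = 6/19, and the value is (-7)·(6/19) + 3 = 15/19.
For General C: with q = P(C1), equating T's and B's payoffs gives −13q + 9 = 6q − 3 ⇒ q = 12/19.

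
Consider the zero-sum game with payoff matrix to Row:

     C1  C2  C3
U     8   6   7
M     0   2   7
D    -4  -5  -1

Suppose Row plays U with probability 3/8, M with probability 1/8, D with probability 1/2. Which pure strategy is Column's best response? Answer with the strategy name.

If Column plays C1, Row's expected payoff is (3/8)·8 + (1/8)·0 + (1/2)·(-4) = 1.
If Column plays C2, Row's expected payoff is (3/8)·6 + (1/8)·2 + (1/2)·(-5) = 0.
If Column plays C3, Row's expected payoff is (3/8)·7 + (1/8)·7 + (1/2)·(-1) = 3.
Column minimizes Row's payoff; the smallest is 0, so the best response is C2.

C2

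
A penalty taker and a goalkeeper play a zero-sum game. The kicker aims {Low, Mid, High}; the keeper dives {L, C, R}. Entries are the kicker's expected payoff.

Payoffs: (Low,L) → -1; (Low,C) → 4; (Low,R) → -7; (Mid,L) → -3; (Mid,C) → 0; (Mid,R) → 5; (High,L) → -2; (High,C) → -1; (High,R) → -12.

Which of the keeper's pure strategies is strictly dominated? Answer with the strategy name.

L holds the kicker's payoff strictly below C in every row: -1 < 4, -3 < 0, -2 < -1.
So C is strictly dominated for the keeper.

C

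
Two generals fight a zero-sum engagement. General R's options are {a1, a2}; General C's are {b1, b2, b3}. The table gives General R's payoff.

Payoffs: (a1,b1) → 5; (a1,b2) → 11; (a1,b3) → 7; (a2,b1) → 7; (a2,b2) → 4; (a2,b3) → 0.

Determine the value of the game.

49/9

Row minima: a1 → 5, a2 → 0; maximin = 5.
Column maxima: b1 → 7, b2 → 11, b3 → 7; minimax = 7.
5 ≠ 7, so there is no saddle point; optimal play is mixed.
b2 is strictly dominated by b3 (it gives General R strictly more in every row), so General C never plays it.
On the remaining 2×2 (a1, a2 vs b1, b3):
Let General R play a1 with probability p. Expected payoff against b1: 5p + 7(1−p) = −2p + 7; against b3: 7p + 0(1−p) = 7p.
Setting these equal: −2p + 7 = 7p ⇒ −9p = -7 ⇒ p = 7/9, and the value is (-2)·(7/9) + 7 = 49/9.
For General C: with q = P(b1), equating a1's and a2's payoffs gives −2q + 7 = 7q ⇒ q = 7/9.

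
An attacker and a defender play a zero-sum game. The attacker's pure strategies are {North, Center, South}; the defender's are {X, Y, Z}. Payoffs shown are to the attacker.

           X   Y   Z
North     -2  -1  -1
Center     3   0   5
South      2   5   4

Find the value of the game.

Row minima: North → -2, Center → 0, South → 2; maximin = 2.
Column maxima: X → 3, Y → 5, Z → 5; minimax = 3.
2 ≠ 3, so there is no saddle point; optimal play is mixed.
North is strictly dominated by Center, so the attacker never plays it.
Z is strictly dominated by X (it gives the attacker strictly more in every row), so the defender never plays it.
On the remaining 2×2 (Center, South vs X, Y):
Let the attacker play Center with probability p. Expected payoff against X: 3p + 2(1−p) = p + 2; against Y: 0p + 5(1−p) = −5p + 5.
Setting these equal: p + 2 = −5p + 5 ⇒ 6p = 3 ⇒ p = 1/2, and the value is (1)·(1/2) + 2 = 5/2.
For the defender: with q = P(X), equating Center's and South's payoffs gives 3q = −3q + 5 ⇒ q = 5/6.

5/2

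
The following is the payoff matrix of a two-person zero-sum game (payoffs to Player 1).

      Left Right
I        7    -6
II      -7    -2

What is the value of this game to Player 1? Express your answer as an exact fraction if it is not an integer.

-28/9

Row minima: I → -6, II → -7; maximin = -6.
Column maxima: Left → 7, Right → -2; minimax = -2.
-6 ≠ -2, so there is no saddle point; optimal play is mixed.
Let Player 1 play I with probability p. Expected payoff against Left: 7p + (-7)(1−p) = 14p − 7; against Right: (-6)p + (-2)(1−p) = −4p − 2.
Setting these equal: 14p − 7 = −4p − 2 ⇒ 18p = 5 ⇒ p = 5/18, and the value is (14)·(5/18) − 7 = -28/9.
For Player 2: with q = P(Left), equating I's and II's payoffs gives 13q − 6 = −5q − 2 ⇒ q = 2/9.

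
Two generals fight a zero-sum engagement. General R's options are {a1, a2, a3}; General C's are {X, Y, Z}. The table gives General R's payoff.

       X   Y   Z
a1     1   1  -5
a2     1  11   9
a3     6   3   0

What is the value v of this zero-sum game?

Row minima: a1 → -5, a2 → 1, a3 → 0; maximin = 1.
Column maxima: X → 6, Y → 11, Z → 9; minimax = 6.
1 ≠ 6, so there is no saddle point; optimal play is mixed.
a1 is strictly dominated by a3, so General R never plays it.
Y is strictly dominated by Z (it gives General R strictly more in every row), so General C never plays it.
On the remaining 2×2 (a2, a3 vs X, Z):
Let General R play a2 with probability p. Expected payoff against X: 1p + 6(1−p) = −5p + 6; against Z: 9p + 0(1−p) = 9p.
Setting these equal: −5p + 6 = 9p ⇒ −14p = -6 ⇒ p = 3/7, and the value is (-5)·(3/7) + 6 = 27/7.
For General C: with q = P(X), equating a2's and a3's payoffs gives −8q + 9 = 6q ⇒ q = 9/14.

27/7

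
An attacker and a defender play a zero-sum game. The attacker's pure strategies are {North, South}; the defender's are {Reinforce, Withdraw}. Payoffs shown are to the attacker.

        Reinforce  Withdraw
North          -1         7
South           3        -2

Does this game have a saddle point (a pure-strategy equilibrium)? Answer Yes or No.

No

Row minima: North → -1, South → -2; maximin = -1.
Column maxima: Reinforce → 3, Withdraw → 7; minimax = 3.
-1 ≠ 3, so no pure-strategy equilibrium exists.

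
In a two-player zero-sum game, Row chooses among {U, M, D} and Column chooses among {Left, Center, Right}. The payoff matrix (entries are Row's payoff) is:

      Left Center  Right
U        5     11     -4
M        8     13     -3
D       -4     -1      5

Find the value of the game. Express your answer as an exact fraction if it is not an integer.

7/5

Row minima: U → -4, M → -3, D → -4; maximin = -3.
Column maxima: Left → 8, Center → 13, Right → 5; minimax = 5.
-3 ≠ 5, so there is no saddle point; optimal play is mixed.
U is strictly dominated by M, so Row never plays it.
Center is strictly dominated by Left (it gives Row strictly more in every row), so Column never plays it.
On the remaining 2×2 (M, D vs Left, Right):
Let Row play M with probability p. Expected payoff against Left: 8p + (-4)(1−p) = 12p − 4; against Right: (-3)p + 5(1−p) = −8p + 5.
Setting these equal: 12p − 4 = −8p + 5 ⇒ 20p = 9 ⇒ p = 9/20, and the value is (12)·(9/20) − 4 = 7/5.
For Column: with q = P(Left), equating M's and D's payoffs gives 11q − 3 = −9q + 5 ⇒ q = 2/5.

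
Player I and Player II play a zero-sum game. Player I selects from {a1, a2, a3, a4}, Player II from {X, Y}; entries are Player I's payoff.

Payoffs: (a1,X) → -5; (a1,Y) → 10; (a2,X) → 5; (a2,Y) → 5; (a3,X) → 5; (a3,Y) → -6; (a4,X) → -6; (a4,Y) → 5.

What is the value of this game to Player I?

Row minima: a1 → -5, a2 → 5, a3 → -6, a4 → -6; maximin = 5.
Column maxima: X → 5, Y → 10; minimax = 5.
Since maximin = minimax = 5, there is a saddle point and the value is 5.

5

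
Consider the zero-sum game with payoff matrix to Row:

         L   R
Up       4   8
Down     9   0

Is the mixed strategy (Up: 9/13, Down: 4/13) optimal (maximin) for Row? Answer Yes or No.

Against L this mix gives (9/13)·4 + (4/13)·9 = 72/13.
Against R this mix gives (9/13)·8 + (4/13)·0 = 72/13.
All of Column's active replies (L, R) yield 72/13, and no column does worse for Row. The mix makes Column indifferent and guarantees 72/13, so it is optimal.

Yes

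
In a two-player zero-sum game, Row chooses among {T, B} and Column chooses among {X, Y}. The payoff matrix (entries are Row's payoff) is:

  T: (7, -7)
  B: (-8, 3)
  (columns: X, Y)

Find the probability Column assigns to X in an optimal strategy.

2/5

Row minima: T → -7, B → -8; maximin = -7.
Column maxima: X → 7, Y → 3; minimax = 3.
-7 ≠ 3, so there is no saddle point; optimal play is mixed.
Let Row play T with probability p. Expected payoff against X: 7p + (-8)(1−p) = 15p − 8; against Y: (-7)p + 3(1−p) = −10p + 3.
Setting these equal: 15p − 8 = −10p + 3 ⇒ 25p = 11 ⇒ p = 11/25, and the value is (15)·(11/25) − 8 = -7/5.
For Column: with q = P(X), equating T's and B's payoffs gives 14q − 7 = −11q + 3 ⇒ q = 2/5.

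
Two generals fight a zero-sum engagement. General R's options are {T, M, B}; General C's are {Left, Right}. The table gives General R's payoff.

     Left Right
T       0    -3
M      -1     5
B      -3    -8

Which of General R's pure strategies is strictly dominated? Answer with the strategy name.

B

T gives a strictly higher payoff than B against every column: 0 > -3, -3 > -8.
So B is strictly dominated and General R never plays it.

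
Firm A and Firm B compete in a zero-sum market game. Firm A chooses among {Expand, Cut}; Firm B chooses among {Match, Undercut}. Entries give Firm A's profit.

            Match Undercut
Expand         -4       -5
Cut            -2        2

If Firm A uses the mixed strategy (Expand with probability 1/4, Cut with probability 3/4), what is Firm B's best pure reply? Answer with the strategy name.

If Firm B plays Match, Firm A's expected payoff is (1/4)·(-4) + (3/4)·(-2) = -5/2.
If Firm B plays Undercut, Firm A's expected payoff is (1/4)·(-5) + (3/4)·2 = 1/4.
Firm B minimizes Firm A's payoff; the smallest is -5/2, so the best response is Match.

Match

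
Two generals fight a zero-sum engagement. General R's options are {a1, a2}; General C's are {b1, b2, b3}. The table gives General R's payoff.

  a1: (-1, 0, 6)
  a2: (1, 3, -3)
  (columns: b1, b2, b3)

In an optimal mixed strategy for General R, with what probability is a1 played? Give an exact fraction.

4/11

Row minima: a1 → -1, a2 → -3; maximin = -1.
Column maxima: b1 → 1, b2 → 3, b3 → 6; minimax = 1.
-1 ≠ 1, so there is no saddle point; optimal play is mixed.
b2 is strictly dominated by b1 (it gives General R strictly more in every row), so General C never plays it.
On the remaining 2×2 (a1, a2 vs b1, b3):
Let General R play a1 with probability p. Expected payoff against b1: (-1)p + 1(1−p) = −2p + 1; against b3: 6p + (-3)(1−p) = 9p − 3.
Setting these equal: −2p + 1 = 9p − 3 ⇒ −11p = -4 ⇒ p = 4/11, and the value is (-2)·(4/11) + 1 = 3/11.
For General C: with q = P(b1), equating a1's and a2's payoffs gives −7q + 6 = 4q − 3 ⇒ q = 9/11.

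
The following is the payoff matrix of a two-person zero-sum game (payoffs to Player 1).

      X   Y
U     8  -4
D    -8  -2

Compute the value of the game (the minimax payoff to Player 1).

Row minima: U → -4, D → -8; maximin = -4.
Column maxima: X → 8, Y → -2; minimax = -2.
-4 ≠ -2, so there is no saddle point; optimal play is mixed.
Let Player 1 play U with probability p. Expected payoff against X: 8p + (-8)(1−p) = 16p − 8; against Y: (-4)p + (-2)(1−p) = −2p − 2.
Setting these equal: 16p − 8 = −2p − 2 ⇒ 18p = 6 ⇒ p = 1/3, and the value is (16)·(1/3) − 8 = -8/3.
For Player 2: with q = P(X), equating U's and D's payoffs gives 12q − 4 = −6q − 2 ⇒ q = 1/9.

-8/3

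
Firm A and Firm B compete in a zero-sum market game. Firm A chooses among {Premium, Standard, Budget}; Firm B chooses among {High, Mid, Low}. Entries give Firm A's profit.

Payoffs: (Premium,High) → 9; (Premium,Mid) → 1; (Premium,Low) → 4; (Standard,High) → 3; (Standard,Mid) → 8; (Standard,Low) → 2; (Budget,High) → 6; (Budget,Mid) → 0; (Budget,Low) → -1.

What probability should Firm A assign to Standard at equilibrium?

Row minima: Premium → 1, Standard → 2, Budget → -1; maximin = 2.
Column maxima: High → 9, Mid → 8, Low → 4; minimax = 4.
2 ≠ 4, so there is no saddle point; optimal play is mixed.
Budget is strictly dominated by Premium, so Firm A never plays it.
High is strictly dominated by Low (it gives Firm A strictly more in every row), so Firm B never plays it.
On the remaining 2×2 (Premium, Standard vs Mid, Low):
Let Firm A play Premium with probability p. Expected payoff against Mid: 1p + 8(1−p) = −7p + 8; against Low: 4p + 2(1−p) = 2p + 2.
Setting these equal: −7p + 8 = 2p + 2 ⇒ −9p = -6 ⇒ p = 2/3, and the value is (-7)·(2/3) + 8 = 10/3.
For Firm B: with q = P(Mid), equating Premium's and Standard's payoffs gives −3q + 4 = 6q + 2 ⇒ q = 2/9.

1/3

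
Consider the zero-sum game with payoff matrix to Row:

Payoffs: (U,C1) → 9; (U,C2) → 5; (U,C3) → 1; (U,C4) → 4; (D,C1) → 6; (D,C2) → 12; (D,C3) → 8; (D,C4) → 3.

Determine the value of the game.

Row minima: U → 1, D → 3; maximin = 3.
Column maxima: C1 → 9, C2 → 12, C3 → 8, C4 → 4; minimax = 4.
3 ≠ 4, so there is no saddle point; optimal play is mixed.
C1 is strictly dominated by C4 (it gives Row strictly more in every row), so Column never plays it.
C2 is strictly dominated by C3 (it gives Row strictly more in every row), so Column never plays it.
On the remaining 2×2 (U, D vs C3, C4):
Let Row play U with probability p. Expected payoff against C3: 1p + 8(1−p) = −7p + 8; against C4: 4p + 3(1−p) = p + 3.
Setting these equal: −7p + 8 = p + 3 ⇒ −8p = -5 ⇒ p = 5/8, and the value is (-7)·(5/8) + 8 = 29/8.
For Column: with q = P(C3), equating U's and D's payoffs gives −3q + 4 = 5q + 3 ⇒ q = 1/8.

29/8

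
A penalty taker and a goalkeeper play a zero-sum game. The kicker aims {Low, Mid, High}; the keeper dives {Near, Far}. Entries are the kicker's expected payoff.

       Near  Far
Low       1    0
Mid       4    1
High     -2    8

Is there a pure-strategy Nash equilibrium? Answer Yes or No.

No

Row minima: Low → 0, Mid → 1, High → -2; maximin = 1.
Column maxima: Near → 4, Far → 8; minimax = 4.
1 ≠ 4, so no pure-strategy equilibrium exists.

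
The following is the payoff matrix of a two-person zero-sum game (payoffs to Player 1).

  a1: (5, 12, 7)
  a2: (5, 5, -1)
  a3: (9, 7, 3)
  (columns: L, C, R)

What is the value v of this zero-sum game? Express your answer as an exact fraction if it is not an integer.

Row minima: a1 → 5, a2 → -1, a3 → 3; maximin = 5.
Column maxima: L → 9, C → 12, R → 7; minimax = 7.
5 ≠ 7, so there is no saddle point; optimal play is mixed.
a2 is strictly dominated by a3, so Player 1 never plays it.
C is strictly dominated by R (it gives Player 1 strictly more in every row), so Player 2 never plays it.
On the remaining 2×2 (a1, a3 vs L, R):
Let Player 1 play a1 with probability p. Expected payoff against L: 5p + 9(1−p) = −4p + 9; against R: 7p + 3(1−p) = 4p + 3.
Setting these equal: −4p + 9 = 4p + 3 ⇒ −8p = -6 ⇒ p = 3/4, and the value is (-4)·(3/4) + 9 = 6.
For Player 2: with q = P(L), equating a1's and a3's payoffs gives −2q + 7 = 6q + 3 ⇒ q = 1/2.

6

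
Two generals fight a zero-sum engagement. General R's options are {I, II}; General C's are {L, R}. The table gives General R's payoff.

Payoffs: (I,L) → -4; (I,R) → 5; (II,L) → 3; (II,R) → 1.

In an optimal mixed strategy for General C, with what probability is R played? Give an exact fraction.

Row minima: I → -4, II → 1; maximin = 1.
Column maxima: L → 3, R → 5; minimax = 3.
1 ≠ 3, so there is no saddle point; optimal play is mixed.
Let General R play I with probability p. Expected payoff against L: (-4)p + 3(1−p) = −7p + 3; against R: 5p + 1(1−p) = 4p + 1.
Setting these equal: −7p + 3 = 4p + 1 ⇒ −11p = -2 ⇒ p = 2/11, and the value is (-7)·(2/11) + 3 = 19/11.
For General C: with q = P(L), equating I's and II's payoffs gives −9q + 5 = 2q + 1 ⇒ q = 4/11.

7/11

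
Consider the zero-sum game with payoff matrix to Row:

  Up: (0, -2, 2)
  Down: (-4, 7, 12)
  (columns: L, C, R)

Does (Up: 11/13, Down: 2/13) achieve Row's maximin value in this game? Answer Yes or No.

Against L this mix gives (11/13)·0 + (2/13)·(-4) = -8/13.
Against C this mix gives (11/13)·(-2) + (2/13)·7 = -8/13.
Against R this mix gives (11/13)·2 + (2/13)·12 = 46/13.
All of Column's active replies (L, C) yield -8/13, and no column does worse for Row. The mix makes Column indifferent and guarantees -8/13, so it is optimal.

Yes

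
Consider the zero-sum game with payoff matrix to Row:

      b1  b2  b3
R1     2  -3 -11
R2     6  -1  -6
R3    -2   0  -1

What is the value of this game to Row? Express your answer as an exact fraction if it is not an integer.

-18/13

Row minima: R1 → -11, R2 → -6, R3 → -2; maximin = -2.
Column maxima: b1 → 6, b2 → 0, b3 → -1; minimax = -1.
-2 ≠ -1, so there is no saddle point; optimal play is mixed.
R1 is strictly dominated by R2, so Row never plays it.
b2 is strictly dominated by b3 (it gives Row strictly more in every row), so Column never plays it.
On the remaining 2×2 (R2, R3 vs b1, b3):
Let Row play R2 with probability p. Expected payoff against b1: 6p + (-2)(1−p) = 8p − 2; against b3: (-6)p + (-1)(1−p) = −5p − 1.
Setting these equal: 8p − 2 = −5p − 1 ⇒ 13p = 1 ⇒ p = 1/13, and the value is (8)·(1/13) − 2 = -18/13.
For Column: with q = P(b1), equating R2's and R3's payoffs gives 12q − 6 = −q − 1 ⇒ q = 5/13.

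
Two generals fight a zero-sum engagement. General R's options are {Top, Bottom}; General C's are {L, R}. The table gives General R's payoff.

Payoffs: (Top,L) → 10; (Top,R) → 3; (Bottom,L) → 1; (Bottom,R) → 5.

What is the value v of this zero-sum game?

Row minima: Top → 3, Bottom → 1; maximin = 3.
Column maxima: L → 10, R → 5; minimax = 5.
3 ≠ 5, so there is no saddle point; optimal play is mixed.
Let General R play Top with probability p. Expected payoff against L: 10p + 1(1−p) = 9p + 1; against R: 3p + 5(1−p) = −2p + 5.
Setting these equal: 9p + 1 = −2p + 5 ⇒ 11p = 4 ⇒ p = 4/11, and the value is (9)·(4/11) + 1 = 47/11.
For General C: with q = P(L), equating Top's and Bottom's payoffs gives 7q + 3 = −4q + 5 ⇒ q = 2/11.

47/11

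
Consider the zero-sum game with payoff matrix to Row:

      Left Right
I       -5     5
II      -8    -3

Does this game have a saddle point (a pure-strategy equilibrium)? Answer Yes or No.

Row minima: I → -5, II → -8; maximin = -5.
Column maxima: Left → -5, Right → 5; minimax = -5.
maximin = minimax = -5, so a saddle point exists.

Yes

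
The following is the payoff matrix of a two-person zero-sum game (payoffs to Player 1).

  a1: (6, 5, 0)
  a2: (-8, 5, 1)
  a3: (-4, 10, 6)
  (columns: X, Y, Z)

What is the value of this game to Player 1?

9/4

Row minima: a1 → 0, a2 → -8, a3 → -4; maximin = 0.
Column maxima: X → 6, Y → 10, Z → 6; minimax = 6.
0 ≠ 6, so there is no saddle point; optimal play is mixed.
a2 is strictly dominated by a3, so Player 1 never plays it.
Y is strictly dominated by Z (it gives Player 1 strictly more in every row), so Player 2 never plays it.
On the remaining 2×2 (a1, a3 vs X, Z):
Let Player 1 play a1 with probability p. Expected payoff against X: 6p + (-4)(1−p) = 10p − 4; against Z: 0p + 6(1−p) = −6p + 6.
Setting these equal: 10p − 4 = −6p + 6 ⇒ 16p = 10 ⇒ p = 5/8, and the value is (10)·(5/8) − 4 = 9/4.
For Player 2: with q = P(X), equating a1's and a3's payoffs gives 6q = −10q + 6 ⇒ q = 3/8.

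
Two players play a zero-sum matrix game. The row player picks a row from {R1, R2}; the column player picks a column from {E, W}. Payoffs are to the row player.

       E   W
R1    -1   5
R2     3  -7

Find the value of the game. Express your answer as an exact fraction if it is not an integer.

1/2

Row minima: R1 → -1, R2 → -7; maximin = -1.
Column maxima: E → 3, W → 5; minimax = 3.
-1 ≠ 3, so there is no saddle point; optimal play is mixed.
Let the row player play R1 with probability p. Expected payoff against E: (-1)p + 3(1−p) = −4p + 3; against W: 5p + (-7)(1−p) = 12p − 7.
Setting these equal: −4p + 3 = 12p − 7 ⇒ −16p = -10 ⇒ p = 5/8, and the value is (-4)·(5/8) + 3 = 1/2.
For the column player: with q = P(E), equating R1's and R2's payoffs gives −6q + 5 = 10q − 7 ⇒ q = 3/4.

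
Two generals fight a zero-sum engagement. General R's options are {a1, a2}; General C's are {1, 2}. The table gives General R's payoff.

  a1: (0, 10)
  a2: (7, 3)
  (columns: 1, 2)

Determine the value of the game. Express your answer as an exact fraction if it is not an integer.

5

Row minima: a1 → 0, a2 → 3; maximin = 3.
Column maxima: 1 → 7, 2 → 10; minimax = 7.
3 ≠ 7, so there is no saddle point; optimal play is mixed.
Let General R play a1 with probability p. Expected payoff against 1: 0p + 7(1−p) = −7p + 7; against 2: 10p + 3(1−p) = 7p + 3.
Setting these equal: −7p + 7 = 7p + 3 ⇒ −14p = -4 ⇒ p = 2/7, and the value is (-7)·(2/7) + 7 = 5.
For General C: with q = P(1), equating a1's and a2's payoffs gives −10q + 10 = 4q + 3 ⇒ q = 1/2.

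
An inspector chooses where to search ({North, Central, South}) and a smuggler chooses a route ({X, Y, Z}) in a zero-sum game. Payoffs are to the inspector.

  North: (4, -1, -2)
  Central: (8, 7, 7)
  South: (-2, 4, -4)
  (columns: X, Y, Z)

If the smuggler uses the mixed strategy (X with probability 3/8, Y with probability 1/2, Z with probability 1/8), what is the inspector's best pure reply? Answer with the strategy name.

Expected payoff of North: (3/8)·4 + (1/2)·(-1) + (1/8)·(-2) = 3/4.
Expected payoff of Central: (3/8)·8 + (1/2)·7 + (1/8)·7 = 59/8.
Expected payoff of South: (3/8)·(-2) + (1/2)·4 + (1/8)·(-4) = 3/4.
The largest is 59/8, so the inspector's best response is Central.

Central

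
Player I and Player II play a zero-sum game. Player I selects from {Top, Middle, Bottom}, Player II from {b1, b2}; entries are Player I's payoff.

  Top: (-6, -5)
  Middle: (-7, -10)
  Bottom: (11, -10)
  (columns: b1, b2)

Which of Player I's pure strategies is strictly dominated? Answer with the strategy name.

Top gives a strictly higher payoff than Middle against every column: -6 > -7, -5 > -10.
So Middle is strictly dominated and Player I never plays it.

Middle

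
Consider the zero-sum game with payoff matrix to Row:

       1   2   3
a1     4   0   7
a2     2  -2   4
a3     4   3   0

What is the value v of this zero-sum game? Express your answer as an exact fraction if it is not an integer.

Row minima: a1 → 0, a2 → -2, a3 → 0; maximin = 0.
Column maxima: 1 → 4, 2 → 3, 3 → 7; minimax = 3.
0 ≠ 3, so there is no saddle point; optimal play is mixed.
a2 is strictly dominated by a1, so Row never plays it.
1 is strictly dominated by 2 (it gives Row strictly more in every row), so Column never plays it.
On the remaining 2×2 (a1, a3 vs 2, 3):
Let Row play a1 with probability p. Expected payoff against 2: 0p + 3(1−p) = −3p + 3; against 3: 7p + 0(1−p) = 7p.
Setting these equal: −3p + 3 = 7p ⇒ −10p = -3 ⇒ p = 3/10, and the value is (-3)·(3/10) + 3 = 21/10.
For Column: with q = P(2), equating a1's and a3's payoffs gives −7q + 7 = 3q ⇒ q = 7/10.

21/10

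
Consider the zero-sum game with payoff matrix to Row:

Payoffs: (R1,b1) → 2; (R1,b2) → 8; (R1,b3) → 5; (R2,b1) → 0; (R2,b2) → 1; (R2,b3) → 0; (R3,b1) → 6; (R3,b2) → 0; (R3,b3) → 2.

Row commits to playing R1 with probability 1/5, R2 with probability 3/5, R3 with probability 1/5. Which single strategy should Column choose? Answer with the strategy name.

b3

If Column plays b1, Row's expected payoff is (1/5)·2 + (3/5)·0 + (1/5)·6 = 8/5.
If Column plays b2, Row's expected payoff is (1/5)·8 + (3/5)·1 + (1/5)·0 = 11/5.
If Column plays b3, Row's expected payoff is (1/5)·5 + (3/5)·0 + (1/5)·2 = 7/5.
Column minimizes Row's payoff; the smallest is 7/5, so the best response is b3.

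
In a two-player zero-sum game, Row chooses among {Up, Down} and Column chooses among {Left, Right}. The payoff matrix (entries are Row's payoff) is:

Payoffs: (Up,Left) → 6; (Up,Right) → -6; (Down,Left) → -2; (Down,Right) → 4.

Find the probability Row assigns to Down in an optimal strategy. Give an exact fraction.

Row minima: Up → -6, Down → -2; maximin = -2.
Column maxima: Left → 6, Right → 4; minimax = 4.
-2 ≠ 4, so there is no saddle point; optimal play is mixed.
Let Row play Up with probability p. Expected payoff against Left: 6p + (-2)(1−p) = 8p − 2; against Right: (-6)p + 4(1−p) = −10p + 4.
Setting these equal: 8p − 2 = −10p + 4 ⇒ 18p = 6 ⇒ p = 1/3, and the value is (8)·(1/3) − 2 = 2/3.
For Column: with q = P(Left), equating Up's and Down's payoffs gives 12q − 6 = −6q + 4 ⇒ q = 5/9.

2/3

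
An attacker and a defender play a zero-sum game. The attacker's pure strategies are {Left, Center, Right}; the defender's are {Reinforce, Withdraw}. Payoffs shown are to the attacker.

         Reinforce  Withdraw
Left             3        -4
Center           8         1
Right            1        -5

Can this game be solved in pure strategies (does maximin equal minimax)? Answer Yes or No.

Yes

Row minima: Left → -4, Center → 1, Right → -5; maximin = 1.
Column maxima: Reinforce → 8, Withdraw → 1; minimax = 1.
maximin = minimax = 1, so a saddle point exists.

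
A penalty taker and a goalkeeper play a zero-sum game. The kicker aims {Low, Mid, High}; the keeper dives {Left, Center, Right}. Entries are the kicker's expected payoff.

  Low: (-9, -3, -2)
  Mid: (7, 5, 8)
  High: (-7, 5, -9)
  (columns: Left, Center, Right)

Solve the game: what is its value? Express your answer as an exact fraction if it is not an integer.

5

Row minima: Low → -9, Mid → 5, High → -9; maximin = 5.
Column maxima: Left → 7, Center → 5, Right → 8; minimax = 5.
Since maximin = minimax = 5, there is a saddle point and the value is 5.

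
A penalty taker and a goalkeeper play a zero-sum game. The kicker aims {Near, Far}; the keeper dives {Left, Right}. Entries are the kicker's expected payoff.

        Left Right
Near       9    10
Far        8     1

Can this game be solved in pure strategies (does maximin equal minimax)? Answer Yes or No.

Yes

Row minima: Near → 9, Far → 1; maximin = 9.
Column maxima: Left → 9, Right → 10; minimax = 9.
maximin = minimax = 9, so a saddle point exists.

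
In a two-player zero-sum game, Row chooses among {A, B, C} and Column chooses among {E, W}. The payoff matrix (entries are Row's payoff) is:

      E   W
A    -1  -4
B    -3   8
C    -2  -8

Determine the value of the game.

Row minima: A → -4, B → -3, C → -8; maximin = -3.
Column maxima: E → -1, W → 8; minimax = -1.
-3 ≠ -1, so there is no saddle point; optimal play is mixed.
C is strictly dominated by A, so Row never plays it.
On the remaining 2×2 (A, B vs E, W):
Let Row play A with probability p. Expected payoff against E: (-1)p + (-3)(1−p) = 2p − 3; against W: (-4)p + 8(1−p) = −12p + 8.
Setting these equal: 2p − 3 = −12p + 8 ⇒ 14p = 11 ⇒ p = 11/14, and the value is (2)·(11/14) − 3 = -10/7.
For Column: with q = P(E), equating A's and B's payoffs gives 3q − 4 = −11q + 8 ⇒ q = 6/7.

-10/7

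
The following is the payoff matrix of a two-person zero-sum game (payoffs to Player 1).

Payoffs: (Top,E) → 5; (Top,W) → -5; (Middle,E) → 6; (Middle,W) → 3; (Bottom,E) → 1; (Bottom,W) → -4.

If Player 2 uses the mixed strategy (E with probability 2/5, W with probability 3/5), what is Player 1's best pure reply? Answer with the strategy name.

Expected payoff of Top: (2/5)·5 + (3/5)·(-5) = -1.
Expected payoff of Middle: (2/5)·6 + (3/5)·3 = 21/5.
Expected payoff of Bottom: (2/5)·1 + (3/5)·(-4) = -2.
The largest is 21/5, so Player 1's best response is Middle.

Middle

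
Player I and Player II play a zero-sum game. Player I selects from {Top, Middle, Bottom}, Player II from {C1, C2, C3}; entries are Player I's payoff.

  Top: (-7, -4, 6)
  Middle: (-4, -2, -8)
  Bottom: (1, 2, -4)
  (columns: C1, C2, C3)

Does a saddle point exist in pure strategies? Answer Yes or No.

Row minima: Top → -7, Middle → -8, Bottom → -4; maximin = -4.
Column maxima: C1 → 1, C2 → 2, C3 → 6; minimax = 1.
-4 ≠ 1, so no pure-strategy equilibrium exists.

No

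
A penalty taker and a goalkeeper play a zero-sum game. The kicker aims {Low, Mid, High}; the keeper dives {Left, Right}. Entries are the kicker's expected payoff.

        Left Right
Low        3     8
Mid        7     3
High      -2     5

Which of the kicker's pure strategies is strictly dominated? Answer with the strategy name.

Low gives a strictly higher payoff than High against every column: 3 > -2, 8 > 5.
So High is strictly dominated and the kicker never plays it.

High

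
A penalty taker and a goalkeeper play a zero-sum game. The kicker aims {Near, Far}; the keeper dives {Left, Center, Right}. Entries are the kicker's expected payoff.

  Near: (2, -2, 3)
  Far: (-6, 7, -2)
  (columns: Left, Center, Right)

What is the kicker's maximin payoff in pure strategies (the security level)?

Row minima: Near → -2, Far → -6.
The best of these is -2.

-2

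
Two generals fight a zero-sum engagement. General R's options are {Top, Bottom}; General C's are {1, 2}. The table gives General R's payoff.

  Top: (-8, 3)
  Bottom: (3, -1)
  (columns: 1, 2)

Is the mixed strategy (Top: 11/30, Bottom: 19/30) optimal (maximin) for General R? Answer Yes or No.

Against 1 this mix gives (11/30)·(-8) + (19/30)·3 = -31/30.
Against 2 this mix gives (11/30)·3 + (19/30)·(-1) = 7/15.
General C will play 1, holding General R to -31/30. Shifting weight toward the row that does better against 1 would raise this floor (the equalizing mix achieves 1/15 against both 1 and 2), so the proposed strategy is not optimal.

No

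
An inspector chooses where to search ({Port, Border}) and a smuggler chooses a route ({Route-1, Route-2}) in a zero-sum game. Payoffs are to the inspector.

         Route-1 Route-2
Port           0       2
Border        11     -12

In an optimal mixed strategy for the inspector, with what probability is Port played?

23/25

Row minima: Port → 0, Border → -12; maximin = 0.
Column maxima: Route-1 → 11, Route-2 → 2; minimax = 2.
0 ≠ 2, so there is no saddle point; optimal play is mixed.
Let the inspector play Port with probability p. Expected payoff against Route-1: 0p + 11(1−p) = −11p + 11; against Route-2: 2p + (-12)(1−p) = 14p − 12.
Setting these equal: −11p + 11 = 14p − 12 ⇒ −25p = -23 ⇒ p = 23/25, and the value is (-11)·(23/25) + 11 = 22/25.
For the smuggler: with q = P(Route-1), equating Port's and Border's payoffs gives −2q + 2 = 23q − 12 ⇒ q = 14/25.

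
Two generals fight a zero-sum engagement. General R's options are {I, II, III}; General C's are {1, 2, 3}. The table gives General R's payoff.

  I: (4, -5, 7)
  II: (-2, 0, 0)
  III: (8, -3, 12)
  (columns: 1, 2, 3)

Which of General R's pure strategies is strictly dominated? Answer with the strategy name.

III gives a strictly higher payoff than I against every column: 8 > 4, -3 > -5, 12 > 7.
So I is strictly dominated and General R never plays it.

I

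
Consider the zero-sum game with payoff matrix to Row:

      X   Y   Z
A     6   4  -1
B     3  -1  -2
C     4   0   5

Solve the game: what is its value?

2

Row minima: A → -1, B → -2, C → 0; maximin = 0.
Column maxima: X → 6, Y → 4, Z → 5; minimax = 4.
0 ≠ 4, so there is no saddle point; optimal play is mixed.
B is strictly dominated by A, so Row never plays it.
X is strictly dominated by Y (it gives Row strictly more in every row), so Column never plays it.
On the remaining 2×2 (A, C vs Y, Z):
Let Row play A with probability p. Expected payoff against Y: 4p + 0(1−p) = 4p; against Z: (-1)p + 5(1−p) = −6p + 5.
Setting these equal: 4p = −6p + 5 ⇒ 10p = 5 ⇒ p = 1/2, and the value is (4)·(1/2) = 2.
For Column: with q = P(Y), equating A's and C's payoffs gives 5q − 1 = −5q + 5 ⇒ q = 3/5.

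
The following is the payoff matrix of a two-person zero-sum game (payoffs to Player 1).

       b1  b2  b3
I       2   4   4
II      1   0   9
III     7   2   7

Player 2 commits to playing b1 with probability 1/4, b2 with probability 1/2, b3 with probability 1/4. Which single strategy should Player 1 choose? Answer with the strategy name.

III

Expected payoff of I: (1/4)·2 + (1/2)·4 + (1/4)·4 = 7/2.
Expected payoff of II: (1/4)·1 + (1/2)·0 + (1/4)·9 = 5/2.
Expected payoff of III: (1/4)·7 + (1/2)·2 + (1/4)·7 = 9/2.
The largest is 9/2, so Player 1's best response is III.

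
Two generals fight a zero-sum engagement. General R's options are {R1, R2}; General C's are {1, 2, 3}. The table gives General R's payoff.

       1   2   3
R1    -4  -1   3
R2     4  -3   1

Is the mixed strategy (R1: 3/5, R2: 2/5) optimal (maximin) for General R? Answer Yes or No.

No

Against 1 this mix gives (3/5)·(-4) + (2/5)·4 = -4/5.
Against 2 this mix gives (3/5)·(-1) + (2/5)·(-3) = -9/5.
Against 3 this mix gives (3/5)·3 + (2/5)·1 = 11/5.
General C will play 2, holding General R to -9/5. Shifting weight toward the row that does better against 2 would raise this floor (the equalizing mix achieves -8/5 against both 2 and 1), so the proposed strategy is not optimal.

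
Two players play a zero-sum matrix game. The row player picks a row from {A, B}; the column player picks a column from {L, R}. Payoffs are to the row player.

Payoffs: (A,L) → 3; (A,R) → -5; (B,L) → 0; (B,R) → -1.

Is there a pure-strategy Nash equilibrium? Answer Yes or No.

Yes

Row minima: A → -5, B → -1; maximin = -1.
Column maxima: L → 3, R → -1; minimax = -1.
maximin = minimax = -1, so a saddle point exists.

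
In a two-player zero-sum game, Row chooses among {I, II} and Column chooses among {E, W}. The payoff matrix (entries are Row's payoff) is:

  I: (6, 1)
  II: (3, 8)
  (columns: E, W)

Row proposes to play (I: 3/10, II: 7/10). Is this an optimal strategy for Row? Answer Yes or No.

No

Against E this mix gives (3/10)·6 + (7/10)·3 = 39/10.
Against W this mix gives (3/10)·1 + (7/10)·8 = 59/10.
Column will play E, holding Row to 39/10. Shifting weight toward the row that does better against E would raise this floor (the equalizing mix achieves 9/2 against both E and W), so the proposed strategy is not optimal.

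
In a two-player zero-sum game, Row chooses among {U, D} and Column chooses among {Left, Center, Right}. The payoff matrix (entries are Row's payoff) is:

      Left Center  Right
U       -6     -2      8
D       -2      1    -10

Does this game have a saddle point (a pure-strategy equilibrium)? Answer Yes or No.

Row minima: U → -6, D → -10; maximin = -6.
Column maxima: Left → -2, Center → 1, Right → 8; minimax = -2.
-6 ≠ -2, so no pure-strategy equilibrium exists.

No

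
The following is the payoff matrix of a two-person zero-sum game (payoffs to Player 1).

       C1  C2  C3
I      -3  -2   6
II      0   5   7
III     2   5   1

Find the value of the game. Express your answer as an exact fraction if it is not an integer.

Row minima: I → -3, II → 0, III → 1; maximin = 1.
Column maxima: C1 → 2, C2 → 5, C3 → 7; minimax = 2.
1 ≠ 2, so there is no saddle point; optimal play is mixed.
I is strictly dominated by II, so Player 1 never plays it.
C2 is strictly dominated by C1 (it gives Player 1 strictly more in every row), so Player 2 never plays it.
On the remaining 2×2 (II, III vs C1, C3):
Let Player 1 play II with probability p. Expected payoff against C1: 0p + 2(1−p) = −2p + 2; against C3: 7p + 1(1−p) = 6p + 1.
Setting these equal: −2p + 2 = 6p + 1 ⇒ −8p = -1 ⇒ p = 1/8, and the value is (-2)·(1/8) + 2 = 7/4.
For Player 2: with q = P(C1), equating II's and III's payoffs gives −7q + 7 = q + 1 ⇒ q = 3/4.

7/4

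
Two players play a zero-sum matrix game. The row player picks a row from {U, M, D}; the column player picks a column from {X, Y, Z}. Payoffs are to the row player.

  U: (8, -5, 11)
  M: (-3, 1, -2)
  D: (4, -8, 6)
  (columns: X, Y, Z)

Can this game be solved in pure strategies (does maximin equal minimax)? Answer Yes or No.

Row minima: U → -5, M → -3, D → -8; maximin = -3.
Column maxima: X → 8, Y → 1, Z → 11; minimax = 1.
-3 ≠ 1, so no pure-strategy equilibrium exists.

No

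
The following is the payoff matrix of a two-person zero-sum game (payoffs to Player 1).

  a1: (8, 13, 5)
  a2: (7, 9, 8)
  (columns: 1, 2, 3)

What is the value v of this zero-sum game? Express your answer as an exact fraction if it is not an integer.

29/4

Row minima: a1 → 5, a2 → 7; maximin = 7.
Column maxima: 1 → 8, 2 → 13, 3 → 8; minimax = 8.
7 ≠ 8, so there is no saddle point; optimal play is mixed.
2 is strictly dominated by 1 (it gives Player 1 strictly more in every row), so Player 2 never plays it.
On the remaining 2×2 (a1, a2 vs 1, 3):
Let Player 1 play a1 with probability p. Expected payoff against 1: 8p + 7(1−p) = p + 7; against 3: 5p + 8(1−p) = −3p + 8.
Setting these equal: p + 7 = −3p + 8 ⇒ 4p = 1 ⇒ p = 1/4, and the value is (1)·(1/4) + 7 = 29/4.
For Player 2: with q = P(1), equating a1's and a2's payoffs gives 3q + 5 = −q + 8 ⇒ q = 3/4.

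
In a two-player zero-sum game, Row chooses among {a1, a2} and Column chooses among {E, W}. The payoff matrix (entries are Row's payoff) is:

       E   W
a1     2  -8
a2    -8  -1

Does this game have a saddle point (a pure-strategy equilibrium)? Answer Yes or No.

No

Row minima: a1 → -8, a2 → -8; maximin = -8.
Column maxima: E → 2, W → -1; minimax = -1.
-8 ≠ -1, so no pure-strategy equilibrium exists.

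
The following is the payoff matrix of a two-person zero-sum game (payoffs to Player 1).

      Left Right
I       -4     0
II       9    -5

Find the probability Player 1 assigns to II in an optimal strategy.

Row minima: I → -4, II → -5; maximin = -4.
Column maxima: Left → 9, Right → 0; minimax = 0.
-4 ≠ 0, so there is no saddle point; optimal play is mixed.
Let Player 1 play I with probability p. Expected payoff against Left: (-4)p + 9(1−p) = −13p + 9; against Right: 0p + (-5)(1−p) = 5p − 5.
Setting these equal: −13p + 9 = 5p − 5 ⇒ −18p = -14 ⇒ p = 7/9, and the value is (-13)·(7/9) + 9 = -10/9.
For Player 2: with q = P(Left), equating I's and II's payoffs gives −4q = 14q − 5 ⇒ q = 5/18.

2/9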